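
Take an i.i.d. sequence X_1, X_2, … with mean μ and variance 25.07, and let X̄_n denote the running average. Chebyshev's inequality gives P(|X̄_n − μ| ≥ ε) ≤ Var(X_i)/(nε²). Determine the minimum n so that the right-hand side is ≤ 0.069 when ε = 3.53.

Require 25.07/(n·3.53²) ≤ 0.069, i.e. n ≥ 25.07/(0.069·3.53²) = 29.158.
The smallest integer n is 30.

30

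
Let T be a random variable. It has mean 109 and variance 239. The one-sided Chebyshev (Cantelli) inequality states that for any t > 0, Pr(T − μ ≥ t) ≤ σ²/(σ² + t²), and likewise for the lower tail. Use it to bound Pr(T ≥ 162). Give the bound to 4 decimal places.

Here σ² = 239 and t = 53, so σ² + t² = 3048.
Cantelli's bound: 239/3048 = 0.0784.

0.0784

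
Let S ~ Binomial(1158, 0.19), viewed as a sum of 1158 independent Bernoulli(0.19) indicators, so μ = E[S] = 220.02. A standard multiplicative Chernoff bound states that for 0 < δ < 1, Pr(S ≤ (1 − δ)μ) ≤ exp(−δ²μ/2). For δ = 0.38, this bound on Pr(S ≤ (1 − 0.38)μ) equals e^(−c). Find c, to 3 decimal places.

15.885

c = δ²μ/2 = 0.38²·220.02/2 = 15.8854.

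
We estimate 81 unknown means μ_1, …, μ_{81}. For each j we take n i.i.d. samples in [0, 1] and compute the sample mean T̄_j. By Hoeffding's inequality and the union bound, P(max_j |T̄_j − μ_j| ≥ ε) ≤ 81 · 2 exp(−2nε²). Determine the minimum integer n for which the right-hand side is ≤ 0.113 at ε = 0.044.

Need 2·81·exp(−2nε²) ≤ 0.113, i.e. exp(−2nε²) ≤ 0.113/162.
So 2nε² ≥ ln(162/0.113) = 7.267964.
Hence n ≥ 7.267964/(2·0.044²) = 1877.057.
The smallest integer n is 1878.

1878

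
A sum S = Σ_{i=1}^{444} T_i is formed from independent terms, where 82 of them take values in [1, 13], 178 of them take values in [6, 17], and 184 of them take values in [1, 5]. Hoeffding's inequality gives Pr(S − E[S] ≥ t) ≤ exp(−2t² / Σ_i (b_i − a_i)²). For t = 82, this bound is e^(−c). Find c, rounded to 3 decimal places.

Σ(b_i − a_i)² = 82·12² + 178·11² + 184·4² = 36290.
c = 2t² / 36290 = 2·82² / 36290 = 0.3706.

0.371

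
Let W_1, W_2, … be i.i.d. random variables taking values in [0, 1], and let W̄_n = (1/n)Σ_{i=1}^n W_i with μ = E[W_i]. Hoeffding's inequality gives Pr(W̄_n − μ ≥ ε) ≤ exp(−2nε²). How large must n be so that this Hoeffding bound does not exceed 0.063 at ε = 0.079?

Require exp(−2nε²) ≤ 0.063, i.e. 2nε² ≥ ln(1/0.063) = 2.764621.
So n ≥ 2.764621 / (2·0.079²) = 221.489.
The smallest integer n is 222.

222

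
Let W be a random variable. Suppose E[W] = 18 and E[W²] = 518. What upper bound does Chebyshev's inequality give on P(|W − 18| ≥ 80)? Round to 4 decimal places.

Var(W) = E[W²] − (E[W])² = 518 − 324 = 194.
Chebyshev's inequality: P(|W − μ| ≥ t) ≤ Var(W)/t² = 194/6400 = 0.0303.

0.0303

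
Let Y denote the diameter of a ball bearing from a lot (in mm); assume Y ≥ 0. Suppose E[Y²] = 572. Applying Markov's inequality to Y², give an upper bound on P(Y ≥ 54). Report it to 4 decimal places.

Since Y ≥ 0, the event {Y ≥ 54} is the same as {Y² ≥ 2916}.
Markov's inequality applied to Y² gives P(Y² ≥ 2916) ≤ E[Y²]/2916 = 572/2916 = 0.1962.

0.1962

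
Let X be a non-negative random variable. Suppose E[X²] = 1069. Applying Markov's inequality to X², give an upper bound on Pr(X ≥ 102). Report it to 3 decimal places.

0.103

Since X ≥ 0, the event {X ≥ 102} is the same as {X² ≥ 10404}.
Markov's inequality applied to X² gives Pr(X² ≥ 10404) ≤ E[X²]/10404 = 1069/10404 = 0.1027.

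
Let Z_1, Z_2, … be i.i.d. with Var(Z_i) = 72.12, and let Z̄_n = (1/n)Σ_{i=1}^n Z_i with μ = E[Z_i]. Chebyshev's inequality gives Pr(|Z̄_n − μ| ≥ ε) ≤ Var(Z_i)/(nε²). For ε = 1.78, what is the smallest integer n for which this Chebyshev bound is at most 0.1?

Require 72.12/(n·1.78²) ≤ 0.1, i.e. n ≥ 72.12/(0.1·1.78²) = 227.623.
The smallest integer n is 228.

228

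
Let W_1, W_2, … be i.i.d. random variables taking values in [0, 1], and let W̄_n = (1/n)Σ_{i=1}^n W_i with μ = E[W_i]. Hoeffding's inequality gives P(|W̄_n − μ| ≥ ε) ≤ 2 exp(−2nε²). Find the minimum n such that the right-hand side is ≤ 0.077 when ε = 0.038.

Require 2·exp(−2nε²) ≤ 0.077, i.e. 2nε² ≥ ln(2/0.077) = 3.257097.
So n ≥ 3.257097 / (2·0.038²) = 1127.804.
The smallest integer n is 1128.

1128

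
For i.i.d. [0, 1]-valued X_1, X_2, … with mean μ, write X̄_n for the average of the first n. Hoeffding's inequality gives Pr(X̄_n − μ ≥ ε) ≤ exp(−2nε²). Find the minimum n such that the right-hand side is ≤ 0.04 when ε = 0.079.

258

Require exp(−2nε²) ≤ 0.04, i.e. 2nε² ≥ ln(1/0.04) = 3.218876.
So n ≥ 3.218876 / (2·0.079²) = 257.881.
The smallest integer n is 258.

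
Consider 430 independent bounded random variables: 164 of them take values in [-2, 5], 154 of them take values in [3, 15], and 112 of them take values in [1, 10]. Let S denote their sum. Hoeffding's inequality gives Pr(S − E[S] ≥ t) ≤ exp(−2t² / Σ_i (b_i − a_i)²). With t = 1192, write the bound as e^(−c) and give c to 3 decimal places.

Σ(b_i − a_i)² = 164·7² + 154·12² + 112·9² = 39284.
c = 2t² / 39284 = 2·1192² / 39284 = 72.3381.

72.338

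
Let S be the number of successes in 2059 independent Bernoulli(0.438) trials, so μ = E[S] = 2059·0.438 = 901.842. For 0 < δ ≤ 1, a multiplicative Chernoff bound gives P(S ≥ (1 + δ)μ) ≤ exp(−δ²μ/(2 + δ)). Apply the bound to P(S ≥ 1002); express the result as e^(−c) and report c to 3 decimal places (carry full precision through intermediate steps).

Write 1002 = (1 + δ)μ, so δ = 1002/901.842 − 1 = 0.1110594…
Then the exponent is δ²μ/(2 + δ) = (1002 − μ)² / (μ·(2 + δ)) = 5.269148.

5.269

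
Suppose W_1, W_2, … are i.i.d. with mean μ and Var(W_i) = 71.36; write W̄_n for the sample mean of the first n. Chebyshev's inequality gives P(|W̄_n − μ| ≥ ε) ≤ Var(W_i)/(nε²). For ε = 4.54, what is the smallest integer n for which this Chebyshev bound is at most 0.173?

21

Require 71.36/(n·4.54²) ≤ 0.173, i.e. n ≥ 71.36/(0.173·4.54²) = 20.012.
The smallest integer n is 21.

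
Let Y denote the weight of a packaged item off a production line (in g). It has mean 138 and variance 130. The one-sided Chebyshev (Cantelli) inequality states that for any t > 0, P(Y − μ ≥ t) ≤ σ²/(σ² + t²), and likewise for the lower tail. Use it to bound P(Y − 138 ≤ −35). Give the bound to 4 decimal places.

Here σ² = 130 and t = 35, so σ² + t² = 1355.
Cantelli's bound: 130/1355 = 0.0959.

0.0959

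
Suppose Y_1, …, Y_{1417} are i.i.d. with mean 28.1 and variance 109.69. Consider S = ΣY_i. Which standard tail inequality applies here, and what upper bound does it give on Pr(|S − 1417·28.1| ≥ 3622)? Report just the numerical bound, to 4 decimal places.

With mean and variance of each term known, Chebyshev's inequality bounds the deviation of the sum (or sample mean).
Var(S) = n·Var(Y_i) = 1417·109.69 = 155430.73.
Chebyshev: Pr(|S − 1417·28.1| ≥ 3622) ≤ Var(S)/3622² = 155430.73/13118884 = 0.0118.

0.0118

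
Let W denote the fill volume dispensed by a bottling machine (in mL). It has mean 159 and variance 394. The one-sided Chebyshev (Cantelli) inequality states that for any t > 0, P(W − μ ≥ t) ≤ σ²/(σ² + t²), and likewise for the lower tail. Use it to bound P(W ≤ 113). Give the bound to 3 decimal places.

0.157

Here σ² = 394 and t = 46, so σ² + t² = 2510.
Cantelli's bound: 394/2510 = 0.1570.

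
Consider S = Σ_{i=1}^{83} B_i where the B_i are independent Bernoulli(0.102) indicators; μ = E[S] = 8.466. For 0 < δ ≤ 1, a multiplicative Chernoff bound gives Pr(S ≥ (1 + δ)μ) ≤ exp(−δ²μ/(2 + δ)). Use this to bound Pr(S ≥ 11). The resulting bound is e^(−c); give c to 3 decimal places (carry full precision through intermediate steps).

Write 11 = (1 + δ)μ, so δ = 11/8.466 − 1 = 0.2993149…
Then the exponent is δ²μ/(2 + δ) = (11 − μ)² / (μ·(2 + δ)) = 0.329865.

0.330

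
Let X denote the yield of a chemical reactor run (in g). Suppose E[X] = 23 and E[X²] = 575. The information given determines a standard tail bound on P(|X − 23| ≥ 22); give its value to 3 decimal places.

0.095

The first two moments determine the variance, so Chebyshev's inequality is the sharpest standard bound available.
Var(X) = E[X²] − (E[X])² = 575 − 529 = 46.
Chebyshev's inequality: P(|X − μ| ≥ t) ≤ Var(X)/t² = 46/484 = 0.0950.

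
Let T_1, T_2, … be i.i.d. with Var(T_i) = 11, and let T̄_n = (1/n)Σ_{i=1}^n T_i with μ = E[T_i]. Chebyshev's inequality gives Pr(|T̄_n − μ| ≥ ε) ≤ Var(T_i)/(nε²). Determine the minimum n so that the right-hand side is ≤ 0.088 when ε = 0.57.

385

Require 11/(n·0.57²) ≤ 0.088, i.e. n ≥ 11/(0.088·0.57²) = 384.734.
The smallest integer n is 385.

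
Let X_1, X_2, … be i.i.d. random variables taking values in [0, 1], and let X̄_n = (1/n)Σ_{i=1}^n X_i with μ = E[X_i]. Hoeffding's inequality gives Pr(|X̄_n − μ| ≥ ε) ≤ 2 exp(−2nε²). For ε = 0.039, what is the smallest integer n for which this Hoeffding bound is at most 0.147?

859

Require 2·exp(−2nε²) ≤ 0.147, i.e. 2nε² ≥ ln(2/0.147) = 2.610470.
So n ≥ 2.610470 / (2·0.039²) = 858.143.
The smallest integer n is 859.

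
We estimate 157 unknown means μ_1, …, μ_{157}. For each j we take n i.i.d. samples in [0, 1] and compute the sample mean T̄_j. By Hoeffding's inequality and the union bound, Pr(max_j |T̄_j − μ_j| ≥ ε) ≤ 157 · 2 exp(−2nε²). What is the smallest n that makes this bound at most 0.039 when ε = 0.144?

217

Need 2·157·exp(−2nε²) ≤ 0.039, i.e. exp(−2nε²) ≤ 0.039/314.
So 2nε² ≥ ln(314/0.039) = 8.993587.
Hence n ≥ 8.993587/(2·0.144²) = 216.859.
The smallest integer n is 217.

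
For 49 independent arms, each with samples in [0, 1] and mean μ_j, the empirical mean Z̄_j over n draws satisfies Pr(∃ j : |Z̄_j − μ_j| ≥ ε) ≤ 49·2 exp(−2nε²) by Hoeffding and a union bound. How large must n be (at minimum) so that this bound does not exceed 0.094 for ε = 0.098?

362

Need 2·49·exp(−2nε²) ≤ 0.094, i.e. exp(−2nε²) ≤ 0.094/98.
So 2nε² ≥ ln(98/0.094) = 6.949428.
Hence n ≥ 6.949428/(2·0.098²) = 361.799.
The smallest integer n is 362.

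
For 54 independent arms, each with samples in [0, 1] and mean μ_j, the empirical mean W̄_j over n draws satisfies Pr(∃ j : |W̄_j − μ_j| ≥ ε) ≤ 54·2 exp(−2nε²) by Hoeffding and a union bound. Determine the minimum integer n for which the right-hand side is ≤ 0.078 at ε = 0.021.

8201

Need 2·54·exp(−2nε²) ≤ 0.078, i.e. exp(−2nε²) ≤ 0.078/108.
So 2nε² ≥ ln(108/0.078) = 7.233178.
Hence n ≥ 7.233178/(2·0.021²) = 8200.882.
The smallest integer n is 8201.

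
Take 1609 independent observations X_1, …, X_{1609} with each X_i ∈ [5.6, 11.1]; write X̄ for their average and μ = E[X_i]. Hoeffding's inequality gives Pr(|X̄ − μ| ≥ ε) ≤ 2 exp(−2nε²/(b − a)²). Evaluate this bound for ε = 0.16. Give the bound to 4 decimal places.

0.1313

Exponent: 2nε²/(b − a)² = 2·1609·0.16² / 5.5² = 2.72333.
Bound = 2·exp(−2.72333) = 0.13131.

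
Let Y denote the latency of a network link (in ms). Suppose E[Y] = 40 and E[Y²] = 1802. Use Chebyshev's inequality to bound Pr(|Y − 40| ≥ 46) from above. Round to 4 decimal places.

0.0955

Var(Y) = E[Y²] − (E[Y])² = 1802 − 1600 = 202.
Chebyshev's inequality: Pr(|Y − μ| ≥ t) ≤ Var(Y)/t² = 202/2116 = 0.0955.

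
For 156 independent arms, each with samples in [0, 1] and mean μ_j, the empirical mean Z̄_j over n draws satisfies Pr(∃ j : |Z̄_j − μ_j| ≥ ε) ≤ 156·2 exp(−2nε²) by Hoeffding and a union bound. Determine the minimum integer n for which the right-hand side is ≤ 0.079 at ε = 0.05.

Need 2·156·exp(−2nε²) ≤ 0.079, i.e. exp(−2nε²) ≤ 0.079/312.
So 2nε² ≥ ln(312/0.079) = 8.281311.
Hence n ≥ 8.281311/(2·0.05²) = 1656.262.
The smallest integer n is 1657.

1657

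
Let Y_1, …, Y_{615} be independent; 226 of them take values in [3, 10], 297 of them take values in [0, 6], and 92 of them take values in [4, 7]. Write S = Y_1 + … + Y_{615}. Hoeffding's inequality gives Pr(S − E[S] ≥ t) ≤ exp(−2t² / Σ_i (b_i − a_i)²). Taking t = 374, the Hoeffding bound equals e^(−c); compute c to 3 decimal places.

12.382

Σ(b_i − a_i)² = 226·7² + 297·6² + 92·3² = 22594.
c = 2t² / 22594 = 2·374² / 22594 = 12.3817.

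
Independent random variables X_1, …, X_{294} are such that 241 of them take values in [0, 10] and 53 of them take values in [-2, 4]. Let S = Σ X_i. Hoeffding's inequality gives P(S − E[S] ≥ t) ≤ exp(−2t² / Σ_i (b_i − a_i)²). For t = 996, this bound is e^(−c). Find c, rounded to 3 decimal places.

76.285

Σ(b_i − a_i)² = 241·10² + 53·6² = 26008.
c = 2t² / 26008 = 2·996² / 26008 = 76.2855.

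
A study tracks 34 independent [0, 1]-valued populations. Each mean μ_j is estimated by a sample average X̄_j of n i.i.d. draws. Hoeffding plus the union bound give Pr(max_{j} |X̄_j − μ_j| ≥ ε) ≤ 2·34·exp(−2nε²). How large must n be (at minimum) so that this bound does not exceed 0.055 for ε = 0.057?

Need 2·34·exp(−2nε²) ≤ 0.055, i.e. exp(−2nε²) ≤ 0.055/68.
So 2nε² ≥ ln(68/0.055) = 7.119930.
Hence n ≥ 7.119930/(2·0.057²) = 1095.711.
The smallest integer n is 1096.

1096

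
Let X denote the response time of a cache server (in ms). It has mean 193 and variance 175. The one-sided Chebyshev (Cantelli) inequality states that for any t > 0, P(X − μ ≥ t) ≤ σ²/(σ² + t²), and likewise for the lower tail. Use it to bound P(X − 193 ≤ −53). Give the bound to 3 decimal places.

Here σ² = 175 and t = 53, so σ² + t² = 2984.
Cantelli's bound: 175/2984 = 0.0586.

0.059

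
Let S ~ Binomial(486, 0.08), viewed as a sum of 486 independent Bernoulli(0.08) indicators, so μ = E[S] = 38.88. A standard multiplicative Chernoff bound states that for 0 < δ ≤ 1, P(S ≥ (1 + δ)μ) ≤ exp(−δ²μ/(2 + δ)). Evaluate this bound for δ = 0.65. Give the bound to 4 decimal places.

Exponent = δ²μ/(2 + δ) = 0.65²·38.88/2.65 = 6.1988.
Bound = exp(−6.1988) = 0.00203.

0.0020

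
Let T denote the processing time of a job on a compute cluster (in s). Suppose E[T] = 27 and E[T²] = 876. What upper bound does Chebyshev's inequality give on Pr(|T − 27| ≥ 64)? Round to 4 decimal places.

0.0359

Var(T) = E[T²] − (E[T])² = 876 − 729 = 147.
Chebyshev's inequality: Pr(|T − μ| ≥ t) ≤ Var(T)/t² = 147/4096 = 0.0359.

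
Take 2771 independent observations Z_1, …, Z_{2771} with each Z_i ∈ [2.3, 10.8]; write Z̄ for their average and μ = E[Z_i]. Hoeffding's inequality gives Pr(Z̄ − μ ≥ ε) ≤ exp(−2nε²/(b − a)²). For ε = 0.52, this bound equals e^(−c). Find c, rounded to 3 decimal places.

c = 2nε²/(b − a)² = 2·2771·0.52² / 8.5² = 20.7413.

20.741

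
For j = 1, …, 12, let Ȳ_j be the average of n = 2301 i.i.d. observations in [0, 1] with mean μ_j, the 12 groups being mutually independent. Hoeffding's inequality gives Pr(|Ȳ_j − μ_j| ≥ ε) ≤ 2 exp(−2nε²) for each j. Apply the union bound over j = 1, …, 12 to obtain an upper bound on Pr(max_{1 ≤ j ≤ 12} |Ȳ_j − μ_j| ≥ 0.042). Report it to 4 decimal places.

0.0072

Per-experiment Hoeffding bound: 2·exp(−2·2301·0.042²) = 2·exp(−8.11793) = 0.00059629.
Union bound over 12 events: 12·0.00059629 = 0.00716.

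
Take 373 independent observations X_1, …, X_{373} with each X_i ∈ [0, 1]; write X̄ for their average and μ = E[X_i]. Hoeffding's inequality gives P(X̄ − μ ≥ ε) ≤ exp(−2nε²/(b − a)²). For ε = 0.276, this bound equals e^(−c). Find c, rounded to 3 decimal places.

56.827

c = 2nε²/(b − a)² = 2·373·0.276² / 1² = 56.8273.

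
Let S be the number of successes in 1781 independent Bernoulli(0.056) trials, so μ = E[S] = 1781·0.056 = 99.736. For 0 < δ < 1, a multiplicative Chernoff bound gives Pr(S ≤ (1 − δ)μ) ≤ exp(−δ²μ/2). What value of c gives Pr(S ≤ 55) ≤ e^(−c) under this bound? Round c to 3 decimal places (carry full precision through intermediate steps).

Write 55 = (1 − δ)μ, so δ = 1 − 55/99.736 = 0.4485442…
Then the exponent is δ²μ/2 = (μ − 55)²/(2μ) = 10.033036.

10.033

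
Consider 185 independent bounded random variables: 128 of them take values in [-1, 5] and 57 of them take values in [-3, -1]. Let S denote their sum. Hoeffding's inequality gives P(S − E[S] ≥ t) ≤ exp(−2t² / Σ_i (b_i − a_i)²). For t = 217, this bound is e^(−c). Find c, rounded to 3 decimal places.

Σ(b_i − a_i)² = 128·6² + 57·2² = 4836.
c = 2t² / 4836 = 2·217² / 4836 = 19.4744.

19.474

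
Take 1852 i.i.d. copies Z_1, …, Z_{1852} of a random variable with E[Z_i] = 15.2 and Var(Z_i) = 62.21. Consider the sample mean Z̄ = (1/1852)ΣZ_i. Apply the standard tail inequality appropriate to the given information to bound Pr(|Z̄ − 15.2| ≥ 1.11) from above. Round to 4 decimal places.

With mean and variance of each term known, Chebyshev's inequality bounds the deviation of the sum (or sample mean).
Var(Z̄) = Var(Z_i)/n = 62.21/1852 = 0.033591.
Chebyshev: Pr(|Z̄ − 15.2| ≥ 1.11) ≤ Var(Z̄)/(1.11)² = 62.21/(1852·1.11²) = 0.0273.

0.0273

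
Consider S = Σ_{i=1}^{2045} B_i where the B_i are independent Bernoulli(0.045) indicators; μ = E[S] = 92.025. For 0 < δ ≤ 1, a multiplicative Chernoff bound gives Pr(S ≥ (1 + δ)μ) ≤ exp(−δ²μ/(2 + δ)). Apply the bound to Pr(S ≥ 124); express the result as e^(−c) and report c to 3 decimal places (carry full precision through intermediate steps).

Write 124 = (1 + δ)μ, so δ = 124/92.025 − 1 = 0.3474599…
Then the exponent is δ²μ/(2 + δ) = (124 − μ)² / (μ·(2 + δ)) = 4.732788.

4.733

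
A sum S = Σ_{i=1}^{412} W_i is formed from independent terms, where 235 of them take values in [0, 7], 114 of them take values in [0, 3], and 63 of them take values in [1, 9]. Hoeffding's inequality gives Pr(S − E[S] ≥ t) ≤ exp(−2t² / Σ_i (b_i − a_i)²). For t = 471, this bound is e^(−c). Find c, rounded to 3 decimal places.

Σ(b_i − a_i)² = 235·7² + 114·3² + 63·8² = 16573.
c = 2t² / 16573 = 2·471² / 16573 = 26.7714.

26.771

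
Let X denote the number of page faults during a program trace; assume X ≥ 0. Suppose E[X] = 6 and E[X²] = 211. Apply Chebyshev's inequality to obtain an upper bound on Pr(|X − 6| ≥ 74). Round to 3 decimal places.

0.032

Var(X) = E[X²] − (E[X])² = 211 − 36 = 175.
Chebyshev's inequality: Pr(|X − μ| ≥ t) ≤ Var(X)/t² = 175/5476 = 0.0320.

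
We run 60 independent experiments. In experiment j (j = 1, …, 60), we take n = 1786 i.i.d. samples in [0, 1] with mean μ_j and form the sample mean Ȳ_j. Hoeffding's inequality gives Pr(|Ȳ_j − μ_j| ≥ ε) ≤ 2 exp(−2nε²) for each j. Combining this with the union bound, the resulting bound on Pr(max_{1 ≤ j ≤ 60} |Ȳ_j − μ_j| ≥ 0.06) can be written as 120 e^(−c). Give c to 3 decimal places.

Union bound over the 60 events: Pr(max_{1 ≤ j ≤ 60} |Ȳ_j − μ_j| ≥ 0.06) ≤ 60·2·exp(−2nε²) = 120 exp(−2·1786·0.06²).
So c = 2·1786·0.06² = 12.8592.

12.859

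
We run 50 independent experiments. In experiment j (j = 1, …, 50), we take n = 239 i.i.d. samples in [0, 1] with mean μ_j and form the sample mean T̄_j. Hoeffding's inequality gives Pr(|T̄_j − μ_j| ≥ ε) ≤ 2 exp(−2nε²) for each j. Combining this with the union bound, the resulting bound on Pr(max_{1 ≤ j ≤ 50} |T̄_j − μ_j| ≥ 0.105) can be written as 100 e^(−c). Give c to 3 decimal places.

Union bound over the 50 events: Pr(max_{1 ≤ j ≤ 50} |T̄_j − μ_j| ≥ 0.105) ≤ 50·2·exp(−2nε²) = 100 exp(−2·239·0.105²).
So c = 2·239·0.105² = 5.2699.

5.270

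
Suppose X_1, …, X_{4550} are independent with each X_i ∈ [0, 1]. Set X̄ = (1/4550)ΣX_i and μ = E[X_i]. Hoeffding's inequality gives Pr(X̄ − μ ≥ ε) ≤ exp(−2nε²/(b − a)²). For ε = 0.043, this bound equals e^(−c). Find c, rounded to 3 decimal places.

c = 2nε²/(b − a)² = 2·4550·0.043² / 1² = 16.8259.

16.826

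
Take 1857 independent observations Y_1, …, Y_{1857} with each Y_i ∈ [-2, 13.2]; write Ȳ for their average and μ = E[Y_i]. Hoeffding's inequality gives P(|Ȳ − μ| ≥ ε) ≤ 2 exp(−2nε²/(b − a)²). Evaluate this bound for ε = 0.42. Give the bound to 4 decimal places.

0.1174

Exponent: 2nε²/(b − a)² = 2·1857·0.42² / 15.2² = 2.83565.
Bound = 2·exp(−2.83565) = 0.11736.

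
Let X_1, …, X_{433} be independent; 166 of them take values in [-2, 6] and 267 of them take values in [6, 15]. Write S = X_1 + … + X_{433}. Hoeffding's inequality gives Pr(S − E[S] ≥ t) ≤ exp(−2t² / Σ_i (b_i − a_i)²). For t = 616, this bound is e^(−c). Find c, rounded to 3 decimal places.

Σ(b_i − a_i)² = 166·8² + 267·9² = 32251.
c = 2t² / 32251 = 2·616² / 32251 = 23.5314.

23.531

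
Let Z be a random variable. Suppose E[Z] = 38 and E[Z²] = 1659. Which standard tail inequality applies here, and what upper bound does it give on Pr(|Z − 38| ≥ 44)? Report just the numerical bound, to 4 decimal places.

The first two moments determine the variance, so Chebyshev's inequality is the sharpest standard bound available.
Var(Z) = E[Z²] − (E[Z])² = 1659 − 1444 = 215.
Chebyshev's inequality: Pr(|Z − μ| ≥ t) ≤ Var(Z)/t² = 215/1936 = 0.1111.

0.1111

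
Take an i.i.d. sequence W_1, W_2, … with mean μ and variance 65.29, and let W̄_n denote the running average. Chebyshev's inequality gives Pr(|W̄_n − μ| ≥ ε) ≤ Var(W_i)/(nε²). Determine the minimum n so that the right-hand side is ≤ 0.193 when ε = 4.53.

Require 65.29/(n·4.53²) ≤ 0.193, i.e. n ≥ 65.29/(0.193·4.53²) = 16.485.
The smallest integer n is 17.

17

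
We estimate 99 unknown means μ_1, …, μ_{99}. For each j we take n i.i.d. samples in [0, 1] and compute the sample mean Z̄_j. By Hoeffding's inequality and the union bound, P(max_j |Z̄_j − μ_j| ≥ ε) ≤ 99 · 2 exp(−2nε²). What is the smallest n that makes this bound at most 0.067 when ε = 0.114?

308

Need 2·99·exp(−2nε²) ≤ 0.067, i.e. exp(−2nε²) ≤ 0.067/198.
So 2nε² ≥ ln(198/0.067) = 7.991330.
Hence n ≥ 7.991330/(2·0.114²) = 307.453.
The smallest integer n is 308.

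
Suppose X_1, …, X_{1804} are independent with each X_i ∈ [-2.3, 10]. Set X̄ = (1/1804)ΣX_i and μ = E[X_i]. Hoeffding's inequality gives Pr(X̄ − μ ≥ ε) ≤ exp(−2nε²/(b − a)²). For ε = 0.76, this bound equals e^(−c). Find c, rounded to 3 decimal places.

13.775

c = 2nε²/(b − a)² = 2·1804·0.76² / 12.3² = 13.7747.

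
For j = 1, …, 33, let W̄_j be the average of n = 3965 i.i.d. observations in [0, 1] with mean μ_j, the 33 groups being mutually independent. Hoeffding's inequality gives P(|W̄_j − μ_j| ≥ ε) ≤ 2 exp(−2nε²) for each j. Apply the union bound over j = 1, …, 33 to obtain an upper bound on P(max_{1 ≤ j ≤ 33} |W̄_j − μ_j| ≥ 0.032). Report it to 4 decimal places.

0.0196

Per-experiment Hoeffding bound: 2·exp(−2·3965·0.032²) = 2·exp(−8.12032) = 0.00059487.
Union bound over 33 events: 33·0.00059487 = 0.01963.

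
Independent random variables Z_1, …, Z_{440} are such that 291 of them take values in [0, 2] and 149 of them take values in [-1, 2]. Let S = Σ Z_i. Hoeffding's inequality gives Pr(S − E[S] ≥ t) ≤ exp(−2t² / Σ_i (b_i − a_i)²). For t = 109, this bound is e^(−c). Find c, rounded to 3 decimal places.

9.486

Σ(b_i − a_i)² = 291·2² + 149·3² = 2505.
c = 2t² / 2505 = 2·109² / 2505 = 9.4858.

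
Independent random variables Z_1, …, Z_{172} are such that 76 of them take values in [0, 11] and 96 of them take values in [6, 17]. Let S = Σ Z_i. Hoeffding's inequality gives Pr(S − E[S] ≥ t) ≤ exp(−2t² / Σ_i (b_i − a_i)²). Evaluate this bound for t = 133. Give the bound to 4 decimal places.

Σ(b_i − a_i)² = 76·11² + 96·11² = 20812.
Exponent = 2·133² / 20812 = 1.69988.
Bound = exp(−1.69988) = 0.18270.

0.1827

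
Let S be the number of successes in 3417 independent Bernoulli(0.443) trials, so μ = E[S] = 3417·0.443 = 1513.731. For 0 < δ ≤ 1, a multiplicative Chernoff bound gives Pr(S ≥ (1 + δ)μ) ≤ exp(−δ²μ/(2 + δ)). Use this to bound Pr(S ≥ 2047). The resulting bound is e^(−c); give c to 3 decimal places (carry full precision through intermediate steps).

Write 2047 = (1 + δ)μ, so δ = 2047/1513.731 − 1 = 0.3522878…
Then the exponent is δ²μ/(2 + δ) = (2047 − μ)² / (μ·(2 + δ)) = 79.864451.

79.864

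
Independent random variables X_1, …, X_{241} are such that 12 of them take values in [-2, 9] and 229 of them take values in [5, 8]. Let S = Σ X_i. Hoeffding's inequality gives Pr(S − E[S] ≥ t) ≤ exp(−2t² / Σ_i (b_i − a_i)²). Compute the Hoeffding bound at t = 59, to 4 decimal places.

0.1378

Σ(b_i − a_i)² = 12·11² + 229·3² = 3513.
Exponent = 2·59² / 3513 = 1.98178.
Bound = exp(−1.98178) = 0.13782.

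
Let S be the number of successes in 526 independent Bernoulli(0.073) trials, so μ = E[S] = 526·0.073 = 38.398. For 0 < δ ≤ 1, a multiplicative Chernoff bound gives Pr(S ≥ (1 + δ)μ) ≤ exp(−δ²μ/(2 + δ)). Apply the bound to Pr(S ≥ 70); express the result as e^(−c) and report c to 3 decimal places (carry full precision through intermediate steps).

9.213

Write 70 = (1 + δ)μ, so δ = 70/38.398 − 1 = 0.8230116…
Then the exponent is δ²μ/(2 + δ) = (70 − μ)² / (μ·(2 + δ)) = 9.213144.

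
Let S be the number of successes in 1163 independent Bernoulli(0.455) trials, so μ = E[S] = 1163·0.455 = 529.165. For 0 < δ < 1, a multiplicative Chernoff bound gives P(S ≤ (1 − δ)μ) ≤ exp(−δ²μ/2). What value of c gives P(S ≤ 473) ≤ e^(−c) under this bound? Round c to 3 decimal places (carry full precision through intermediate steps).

2.981

Write 473 = (1 − δ)μ, so δ = 1 − 473/529.165 = 0.1061389…
Then the exponent is δ²μ/2 = (μ − 473)²/(2μ) = 2.980646.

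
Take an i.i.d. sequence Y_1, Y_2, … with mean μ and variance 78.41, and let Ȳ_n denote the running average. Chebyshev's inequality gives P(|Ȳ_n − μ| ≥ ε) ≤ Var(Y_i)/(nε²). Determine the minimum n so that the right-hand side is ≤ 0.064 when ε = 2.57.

186

Require 78.41/(n·2.57²) ≤ 0.064, i.e. n ≥ 78.41/(0.064·2.57²) = 185.492.
The smallest integer n is 186.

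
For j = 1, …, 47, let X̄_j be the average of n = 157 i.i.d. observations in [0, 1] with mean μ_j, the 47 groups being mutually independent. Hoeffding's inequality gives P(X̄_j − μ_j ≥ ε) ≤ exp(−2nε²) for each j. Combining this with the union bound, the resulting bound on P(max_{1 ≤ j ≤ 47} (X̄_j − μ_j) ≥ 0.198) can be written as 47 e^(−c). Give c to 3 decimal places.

Union bound over the 47 events: P(max_{1 ≤ j ≤ 47} (X̄_j − μ_j) ≥ 0.198) ≤ 47·exp(−2nε²) = 47 exp(−2·157·0.198²).
So c = 2·157·0.198² = 12.3101.

12.310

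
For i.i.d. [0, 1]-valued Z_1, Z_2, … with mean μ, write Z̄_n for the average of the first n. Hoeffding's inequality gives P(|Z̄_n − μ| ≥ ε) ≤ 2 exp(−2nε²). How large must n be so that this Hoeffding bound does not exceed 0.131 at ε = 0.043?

738

Require 2·exp(−2nε²) ≤ 0.131, i.e. 2nε² ≥ ln(2/0.131) = 2.725705.
So n ≥ 2.725705 / (2·0.043²) = 737.075.
The smallest integer n is 738.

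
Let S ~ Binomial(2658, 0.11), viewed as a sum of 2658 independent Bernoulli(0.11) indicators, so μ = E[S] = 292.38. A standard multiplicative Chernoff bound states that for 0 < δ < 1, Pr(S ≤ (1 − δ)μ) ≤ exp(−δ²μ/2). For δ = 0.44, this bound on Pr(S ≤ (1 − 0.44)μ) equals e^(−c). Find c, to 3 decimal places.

c = δ²μ/2 = 0.44²·292.38/2 = 28.3024.

28.302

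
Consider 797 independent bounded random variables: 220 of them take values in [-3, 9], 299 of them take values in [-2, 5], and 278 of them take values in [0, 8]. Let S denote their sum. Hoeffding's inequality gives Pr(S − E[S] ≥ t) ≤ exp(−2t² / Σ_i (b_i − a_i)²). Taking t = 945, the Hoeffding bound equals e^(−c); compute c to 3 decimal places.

Σ(b_i − a_i)² = 220·12² + 299·7² + 278·8² = 64123.
c = 2t² / 64123 = 2·945² / 64123 = 27.8535.

27.854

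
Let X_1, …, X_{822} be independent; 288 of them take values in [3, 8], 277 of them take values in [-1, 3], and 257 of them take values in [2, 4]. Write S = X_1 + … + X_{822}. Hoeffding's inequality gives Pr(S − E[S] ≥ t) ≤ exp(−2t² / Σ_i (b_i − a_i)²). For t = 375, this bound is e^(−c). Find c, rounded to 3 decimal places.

22.216

Σ(b_i − a_i)² = 288·5² + 277·4² + 257·2² = 12660.
c = 2t² / 12660 = 2·375² / 12660 = 22.2156.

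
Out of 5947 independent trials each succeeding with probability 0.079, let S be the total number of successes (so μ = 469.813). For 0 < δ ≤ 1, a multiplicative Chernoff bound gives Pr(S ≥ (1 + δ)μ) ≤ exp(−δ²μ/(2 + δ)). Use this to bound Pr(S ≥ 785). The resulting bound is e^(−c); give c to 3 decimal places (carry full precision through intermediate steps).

Write 785 = (1 + δ)μ, so δ = 785/469.813 − 1 = 0.6708776…
Then the exponent is δ²μ/(2 + δ) = (785 − μ)² / (μ·(2 + δ)) = 79.169442.

79.169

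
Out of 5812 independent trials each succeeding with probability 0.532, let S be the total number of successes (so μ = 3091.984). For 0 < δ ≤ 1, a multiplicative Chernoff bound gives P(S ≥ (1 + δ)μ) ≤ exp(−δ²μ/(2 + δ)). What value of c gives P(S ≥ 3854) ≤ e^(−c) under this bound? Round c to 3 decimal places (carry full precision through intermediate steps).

83.598

Write 3854 = (1 + δ)μ, so δ = 3854/3091.984 − 1 = 0.2464489…
Then the exponent is δ²μ/(2 + δ) = (3854 − μ)² / (μ·(2 + δ)) = 83.597714.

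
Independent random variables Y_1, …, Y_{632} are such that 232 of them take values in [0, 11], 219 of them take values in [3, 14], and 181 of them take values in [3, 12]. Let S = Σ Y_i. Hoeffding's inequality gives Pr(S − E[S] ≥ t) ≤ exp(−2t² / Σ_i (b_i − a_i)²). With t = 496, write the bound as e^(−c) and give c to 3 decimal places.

Σ(b_i − a_i)² = 232·11² + 219·11² + 181·9² = 69232.
c = 2t² / 69232 = 2·496² / 69232 = 7.1070.

7.107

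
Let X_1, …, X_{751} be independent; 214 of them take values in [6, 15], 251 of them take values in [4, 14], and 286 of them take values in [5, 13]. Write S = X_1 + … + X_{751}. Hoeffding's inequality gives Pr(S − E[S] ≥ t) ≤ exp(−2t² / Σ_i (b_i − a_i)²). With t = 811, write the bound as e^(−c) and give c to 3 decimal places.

21.658

Σ(b_i − a_i)² = 214·9² + 251·10² + 286·8² = 60738.
c = 2t² / 60738 = 2·811² / 60738 = 21.6576.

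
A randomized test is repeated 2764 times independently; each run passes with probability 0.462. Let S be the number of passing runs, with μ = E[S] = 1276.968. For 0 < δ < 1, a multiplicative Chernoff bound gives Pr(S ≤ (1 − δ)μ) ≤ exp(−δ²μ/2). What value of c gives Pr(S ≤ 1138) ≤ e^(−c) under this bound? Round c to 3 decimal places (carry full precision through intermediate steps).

7.562

Write 1138 = (1 − δ)μ, so δ = 1 − 1138/1276.968 = 0.1088265…
Then the exponent is δ²μ/2 = (μ − 1138)²/(2μ) = 7.561703.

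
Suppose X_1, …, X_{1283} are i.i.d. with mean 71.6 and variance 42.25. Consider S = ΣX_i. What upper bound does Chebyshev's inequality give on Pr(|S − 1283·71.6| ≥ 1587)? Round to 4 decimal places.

Var(S) = n·Var(X_i) = 1283·42.25 = 54206.75.
Chebyshev: Pr(|S − 1283·71.6| ≥ 1587) ≤ Var(S)/1587² = 54206.75/2518569 = 0.0215.

0.0215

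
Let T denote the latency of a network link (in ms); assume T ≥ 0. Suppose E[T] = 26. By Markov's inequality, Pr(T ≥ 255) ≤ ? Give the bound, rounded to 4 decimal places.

Markov's inequality: for a non-negative random variable, Pr(T ≥ a) ≤ E[T]/a.
Here E[T] = 26 and a = 255, so the bound is 26/255 = 0.1020.

0.1020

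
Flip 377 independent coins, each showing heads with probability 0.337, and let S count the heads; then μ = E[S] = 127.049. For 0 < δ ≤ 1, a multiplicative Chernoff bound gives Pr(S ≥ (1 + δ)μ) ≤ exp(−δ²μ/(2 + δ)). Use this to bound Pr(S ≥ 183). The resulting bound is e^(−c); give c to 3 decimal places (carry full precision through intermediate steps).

10.097

Write 183 = (1 + δ)μ, so δ = 183/127.049 − 1 = 0.4403891…
Then the exponent is δ²μ/(2 + δ) = (183 − μ)² / (μ·(2 + δ)) = 10.096838.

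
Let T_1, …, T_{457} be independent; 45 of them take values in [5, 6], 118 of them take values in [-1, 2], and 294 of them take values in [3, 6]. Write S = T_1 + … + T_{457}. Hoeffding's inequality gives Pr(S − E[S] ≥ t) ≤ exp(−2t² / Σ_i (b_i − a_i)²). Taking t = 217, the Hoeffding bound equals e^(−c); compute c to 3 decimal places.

25.094

Σ(b_i − a_i)² = 45·1² + 118·3² + 294·3² = 3753.
c = 2t² / 3753 = 2·217² / 3753 = 25.0941.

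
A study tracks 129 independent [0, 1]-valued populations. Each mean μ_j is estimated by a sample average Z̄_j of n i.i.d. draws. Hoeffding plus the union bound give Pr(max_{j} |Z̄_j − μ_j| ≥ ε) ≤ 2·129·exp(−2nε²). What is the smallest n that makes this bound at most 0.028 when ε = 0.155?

190

Need 2·129·exp(−2nε²) ≤ 0.028, i.e. exp(−2nε²) ≤ 0.028/258.
So 2nε² ≥ ln(258/0.028) = 9.128510.
Hence n ≥ 9.128510/(2·0.155²) = 189.979.
The smallest integer n is 190.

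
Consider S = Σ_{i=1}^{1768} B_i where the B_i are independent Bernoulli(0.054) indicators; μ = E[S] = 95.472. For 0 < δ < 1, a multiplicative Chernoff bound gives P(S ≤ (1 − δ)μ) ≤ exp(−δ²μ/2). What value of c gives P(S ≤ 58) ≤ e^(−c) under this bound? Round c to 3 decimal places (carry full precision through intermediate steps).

Write 58 = (1 − δ)μ, so δ = 1 − 58/95.472 = 0.392492…
Then the exponent is δ²μ/2 = (μ − 58)²/(2μ) = 7.353731.

7.354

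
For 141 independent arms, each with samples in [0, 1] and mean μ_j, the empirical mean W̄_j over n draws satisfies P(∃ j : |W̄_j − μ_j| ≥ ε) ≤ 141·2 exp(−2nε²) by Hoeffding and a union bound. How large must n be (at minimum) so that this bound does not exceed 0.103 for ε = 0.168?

Need 2·141·exp(−2nε²) ≤ 0.103, i.e. exp(−2nε²) ≤ 0.103/282.
So 2nε² ≥ ln(282/0.103) = 7.914933.
Hence n ≥ 7.914933/(2·0.168²) = 140.216.
The smallest integer n is 141.

141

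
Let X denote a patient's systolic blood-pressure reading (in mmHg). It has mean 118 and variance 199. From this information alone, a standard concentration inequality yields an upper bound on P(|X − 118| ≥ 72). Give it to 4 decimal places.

0.0384

Mean and variance are known, so Chebyshev's inequality applies.
Chebyshev: P(|X − μ| ≥ t) ≤ Var(X)/t².
Bound = 199 / 5184 = 0.0384.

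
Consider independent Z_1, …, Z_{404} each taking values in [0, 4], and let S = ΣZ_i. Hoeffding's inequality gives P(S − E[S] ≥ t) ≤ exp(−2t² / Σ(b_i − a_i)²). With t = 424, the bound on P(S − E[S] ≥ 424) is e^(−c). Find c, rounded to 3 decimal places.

55.624

Σ(b_i − a_i)² = 404·(4)² = 6464.
c = 2t²/6464 = 2·424²/6464 = 55.6238.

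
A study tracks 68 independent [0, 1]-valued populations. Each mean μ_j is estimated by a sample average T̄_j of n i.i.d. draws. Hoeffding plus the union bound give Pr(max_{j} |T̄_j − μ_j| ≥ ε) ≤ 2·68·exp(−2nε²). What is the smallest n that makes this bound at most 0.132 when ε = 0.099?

Need 2·68·exp(−2nε²) ≤ 0.132, i.e. exp(−2nε²) ≤ 0.132/136.
So 2nε² ≥ ln(136/0.132) = 6.937608.
Hence n ≥ 6.937608/(2·0.099²) = 353.923.
The smallest integer n is 354.

354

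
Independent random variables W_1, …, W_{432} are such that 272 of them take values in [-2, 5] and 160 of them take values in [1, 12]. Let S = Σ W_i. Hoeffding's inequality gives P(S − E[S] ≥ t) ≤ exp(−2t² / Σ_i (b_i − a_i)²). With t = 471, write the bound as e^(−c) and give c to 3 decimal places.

Σ(b_i − a_i)² = 272·7² + 160·11² = 32688.
c = 2t² / 32688 = 2·471² / 32688 = 13.5732.

13.573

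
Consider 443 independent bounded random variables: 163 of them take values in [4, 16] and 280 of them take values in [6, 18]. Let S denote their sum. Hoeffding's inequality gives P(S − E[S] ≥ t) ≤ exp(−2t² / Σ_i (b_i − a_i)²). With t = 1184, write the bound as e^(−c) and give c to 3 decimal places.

Σ(b_i − a_i)² = 163·12² + 280·12² = 63792.
c = 2t² / 63792 = 2·1184² / 63792 = 43.9508.

43.951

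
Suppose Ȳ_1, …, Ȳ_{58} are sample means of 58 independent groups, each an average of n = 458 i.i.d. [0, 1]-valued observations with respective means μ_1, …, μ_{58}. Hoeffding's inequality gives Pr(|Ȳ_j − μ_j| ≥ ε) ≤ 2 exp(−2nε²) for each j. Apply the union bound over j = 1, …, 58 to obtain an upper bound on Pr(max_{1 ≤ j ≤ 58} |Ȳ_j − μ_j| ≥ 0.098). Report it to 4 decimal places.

0.0175

Per-experiment Hoeffding bound: 2·exp(−2·458·0.098²) = 2·exp(−8.79726) = 0.00030229.
Union bound over 58 events: 58·0.00030229 = 0.01753.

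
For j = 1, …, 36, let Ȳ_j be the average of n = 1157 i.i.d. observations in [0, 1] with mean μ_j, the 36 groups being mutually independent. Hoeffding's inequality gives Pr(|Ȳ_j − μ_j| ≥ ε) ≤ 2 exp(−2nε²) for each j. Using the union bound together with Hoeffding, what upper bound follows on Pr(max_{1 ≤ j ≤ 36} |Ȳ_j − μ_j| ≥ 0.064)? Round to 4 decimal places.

0.0055

Per-experiment Hoeffding bound: 2·exp(−2·1157·0.064²) = 2·exp(−9.47814) = 0.00015301.
Union bound over 36 events: 36·0.00015301 = 0.00551.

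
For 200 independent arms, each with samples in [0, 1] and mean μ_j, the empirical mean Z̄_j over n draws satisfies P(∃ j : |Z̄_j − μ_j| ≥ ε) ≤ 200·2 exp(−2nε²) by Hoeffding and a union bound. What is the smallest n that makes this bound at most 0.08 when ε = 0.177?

Need 2·200·exp(−2nε²) ≤ 0.08, i.e. exp(−2nε²) ≤ 0.08/400.
So 2nε² ≥ ln(400/0.08) = 8.517193.
Hence n ≥ 8.517193/(2·0.177²) = 135.931.
The smallest integer n is 136.

136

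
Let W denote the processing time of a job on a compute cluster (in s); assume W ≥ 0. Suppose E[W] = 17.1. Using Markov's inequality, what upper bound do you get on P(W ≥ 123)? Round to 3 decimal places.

Markov's inequality: for a non-negative random variable, P(W ≥ a) ≤ E[W]/a.
Here E[W] = 17.1 and a = 123, so the bound is 17.1/123 = 0.1390.

0.139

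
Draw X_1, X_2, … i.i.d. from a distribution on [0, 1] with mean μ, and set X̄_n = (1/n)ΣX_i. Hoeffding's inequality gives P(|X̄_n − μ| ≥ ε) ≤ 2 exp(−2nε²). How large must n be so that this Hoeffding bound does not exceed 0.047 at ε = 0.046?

Require 2·exp(−2nε²) ≤ 0.047, i.e. 2nε² ≥ ln(2/0.047) = 3.750755.
So n ≥ 3.750755 / (2·0.046²) = 886.284.
The smallest integer n is 887.

887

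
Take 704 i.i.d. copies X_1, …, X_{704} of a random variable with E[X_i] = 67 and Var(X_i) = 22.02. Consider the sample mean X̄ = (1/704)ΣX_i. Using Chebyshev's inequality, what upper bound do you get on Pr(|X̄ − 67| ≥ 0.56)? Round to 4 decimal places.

Var(X̄) = Var(X_i)/n = 22.02/704 = 0.031278.
Chebyshev: Pr(|X̄ − 67| ≥ 0.56) ≤ Var(X̄)/(0.56)² = 22.02/(704·0.56²) = 0.0997.

0.0997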